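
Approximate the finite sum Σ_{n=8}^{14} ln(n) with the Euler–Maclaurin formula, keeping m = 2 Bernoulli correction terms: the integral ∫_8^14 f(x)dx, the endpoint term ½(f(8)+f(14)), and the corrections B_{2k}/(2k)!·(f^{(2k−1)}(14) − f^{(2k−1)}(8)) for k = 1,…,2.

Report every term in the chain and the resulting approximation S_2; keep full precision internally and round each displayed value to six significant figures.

∫_8^14 ln(x) dx evaluates to 14.3113.
½[f(8) + f(14)] = ½[2.07944 + 2.63906] = 2.35925.
Running total after boundary: 16.6705.
Order-1 term: 1/12 · (0.0714286 − 0.125000) = -0.00446429.
Running total after k=1: 16.6661.
Order-2 term: −1/720 · (0.000728863 − 0.00390625) = 4.41304e-06.

S_2 ≈ 16.6661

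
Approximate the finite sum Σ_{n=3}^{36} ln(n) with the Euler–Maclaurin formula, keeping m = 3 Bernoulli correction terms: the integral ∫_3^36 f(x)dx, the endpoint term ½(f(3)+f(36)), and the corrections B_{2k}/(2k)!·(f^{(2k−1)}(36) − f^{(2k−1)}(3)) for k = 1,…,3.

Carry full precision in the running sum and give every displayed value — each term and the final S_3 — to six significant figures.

S_3 ≈ 95.0265

The integral term ∫_3^36 ln(x) dx = 92.7108.
½[f(3) + f(36)] = ½[1.09861 + 3.58352] = 2.34107.
Integral + boundary = 95.0519.
Correction k=1: B_{2}/2! · (f^{(1)}(36) − f^{(1)}(3)) = 1/12 · (0.0277778 − 0.333333) = -0.0254630.
Partial sum through k=1: 95.0264.
Correction k=2: B_{4}/4! · (f^{(3)}(36) − f^{(3)}(3)) = −1/720 · (4.28669e-05 − 0.0740741) = 0.000102821.
Partial sum through k=2: 95.0266.
Correction k=3: B_{6}/6! · (f^{(5)}(36) − f^{(5)}(3)) = 1/30240 · (3.96916e-07 − 0.0987654) = -3.26604e-06.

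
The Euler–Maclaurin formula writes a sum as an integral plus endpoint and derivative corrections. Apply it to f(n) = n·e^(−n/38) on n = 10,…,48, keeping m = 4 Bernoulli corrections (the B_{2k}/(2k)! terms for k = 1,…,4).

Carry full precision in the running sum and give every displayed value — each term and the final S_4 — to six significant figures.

S_4 ≈ 488.481

∫_10^48 x·e^(−x/38) dx evaluates to 477.905.
½[f(10) + f(48)] = ½[7.68621 + 13.5725] = 10.6293.
Integral + boundary = 488.535.
Order-1 term: 1/12 · (-0.0744104 − 0.566352) = -0.0533969.
Partial sum through k=1: 488.481.
Order-2 term: −1/720 · (0.000340103 − 0.00145678) = 1.55094e-06.
Partial sum through k=2: 488.481.
Order-3 term: 1/30240 · (5.06743e-07 − 1.74609e-06) = -4.09837e-11.
Partial sum through k=3: 488.481.
Order-4 term: −1/1209600 · (5.38752e-10 − 1.71976e-09) = 9.76359e-16.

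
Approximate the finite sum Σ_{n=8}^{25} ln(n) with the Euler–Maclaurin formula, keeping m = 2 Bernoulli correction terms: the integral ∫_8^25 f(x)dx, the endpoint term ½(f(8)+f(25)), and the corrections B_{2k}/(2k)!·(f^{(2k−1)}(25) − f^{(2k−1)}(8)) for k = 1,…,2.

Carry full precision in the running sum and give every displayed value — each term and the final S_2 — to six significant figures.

∫_8^25 ln(x) dx evaluates to 46.8364.
Boundary: ½(f(8) + f(25)) = ½(2.07944 + 3.21888) = 2.64916.
Running total after boundary: 49.4855.
k=1: B_{2}/(2)! × [f^{(1)}(25) − f^{(1)}(8)] = 1/12 × (0.0400000 − 0.125000) = -0.00708333.
After k=1: 49.4784.
k=2: B_{4}/(4)! × [f^{(3)}(25) − f^{(3)}(8)] = −1/720 × (0.000128000 − 0.00390625) = 5.24757e-06.

S_2 ≈ 49.4784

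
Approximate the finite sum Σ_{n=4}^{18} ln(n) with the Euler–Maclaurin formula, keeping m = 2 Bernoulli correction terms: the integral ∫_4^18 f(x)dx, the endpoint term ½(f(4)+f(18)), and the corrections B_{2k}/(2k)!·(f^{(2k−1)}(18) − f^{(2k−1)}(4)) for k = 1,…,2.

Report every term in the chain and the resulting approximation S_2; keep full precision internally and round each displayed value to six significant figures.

S_2 ≈ 34.6037

Integral: ∫_4^18 ln(x) dx = 32.4815.
Boundary: ½(f(4) + f(18)) = ½(1.38629 + 2.89037) = 2.13833.
Running total after boundary: 34.6198.
k=1: B_{2}/(2)! × [f^{(1)}(18) − f^{(1)}(4)] = 1/12 × (0.0555556 − 0.250000) = -0.0162037.
After k=1: 34.6036.
k=2: B_{4}/(4)! × [f^{(3)}(18) − f^{(3)}(4)] = −1/720 × (0.000342936 − 0.0312500) = 4.29265e-05.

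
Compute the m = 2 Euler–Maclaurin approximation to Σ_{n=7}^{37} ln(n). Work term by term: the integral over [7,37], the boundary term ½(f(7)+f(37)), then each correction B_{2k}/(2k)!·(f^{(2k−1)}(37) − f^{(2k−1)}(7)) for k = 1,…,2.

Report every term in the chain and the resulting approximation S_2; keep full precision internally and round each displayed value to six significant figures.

Integral: ∫_7^37 ln(x) dx = 89.9826.
Endpoint term: (f(7) + f(37))/2 = (1.94591 + 3.61092)/2 = 2.77841.
Running total after boundary: 92.7610.
Correction k=1: B_{2}/2! · (f^{(1)}(37) − f^{(1)}(7)) = 1/12 · (0.0270270 − 0.142857) = -0.00965251.
After k=1: 92.7514.
Correction k=2: B_{4}/4! · (f^{(3)}(37) − f^{(3)}(7)) = −1/720 · (3.94843e-05 − 0.00583090) = 8.04364e-06.

S_2 ≈ 92.7514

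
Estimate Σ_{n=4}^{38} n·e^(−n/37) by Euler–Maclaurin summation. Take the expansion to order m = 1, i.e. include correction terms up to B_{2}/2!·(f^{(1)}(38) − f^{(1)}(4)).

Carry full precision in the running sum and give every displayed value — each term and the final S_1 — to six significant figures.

The integral term ∫_4^38 x·e^(−x/37) dx = 367.910.
½[f(4) + f(38)] = ½[3.59012 + 13.6067] = 8.59839.
Running total after boundary: 376.508.
Order-1 term: 1/12 · (-0.00967757 − 0.800500) = -0.0675148.

S_1 ≈ 376.441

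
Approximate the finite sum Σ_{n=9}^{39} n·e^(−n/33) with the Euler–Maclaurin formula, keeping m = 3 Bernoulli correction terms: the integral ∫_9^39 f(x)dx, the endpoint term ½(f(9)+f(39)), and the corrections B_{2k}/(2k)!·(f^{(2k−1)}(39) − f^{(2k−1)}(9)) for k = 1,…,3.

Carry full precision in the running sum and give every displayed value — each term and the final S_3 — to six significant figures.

S_3 ≈ 335.750

∫_9^39 x·e^(−x/33) dx evaluates to 326.394.
Boundary: ½(f(9) + f(39)) = ½(6.85170 + 11.9621) = 9.40690.
Integral + boundary = 335.801.
Order-1 term: 1/12 · (-0.0557674 − 0.553673) = -0.0507867.
Running total after k=1: 335.750.
Order-2 term: −1/720 · (0.000512097 − 0.00190659) = 1.93679e-06.
Running total after k=2: 335.750.
Order-3 term: 1/30240 · (9.87515e-07 − 3.03467e-06) = -6.76968e-11.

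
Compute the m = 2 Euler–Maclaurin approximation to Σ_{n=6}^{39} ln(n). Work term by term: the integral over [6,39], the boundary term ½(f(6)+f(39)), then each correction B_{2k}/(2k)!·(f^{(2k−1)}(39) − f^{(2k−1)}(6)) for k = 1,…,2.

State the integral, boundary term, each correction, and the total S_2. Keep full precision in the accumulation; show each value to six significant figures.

S_2 ≈ 101.844

The integral term ∫_6^39 ln(x) dx = 99.1283.
Endpoint term: (f(6) + f(39))/2 = (1.79176 + 3.66356)/2 = 2.72766.
Running total after boundary: 101.856.
Order-1 term: 1/12 · (0.0256410 − 0.166667) = -0.0117521.
Partial sum through k=1: 101.844.
Order-2 term: −1/720 · (3.37160e-05 − 0.00925926) = 1.28133e-05.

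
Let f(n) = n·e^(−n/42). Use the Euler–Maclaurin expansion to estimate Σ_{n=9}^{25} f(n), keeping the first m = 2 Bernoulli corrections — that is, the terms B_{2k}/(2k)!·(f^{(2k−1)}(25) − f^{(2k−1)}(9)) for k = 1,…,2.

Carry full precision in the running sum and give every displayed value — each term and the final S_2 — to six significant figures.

The integral term ∫_9^25 x·e^(−x/42) dx = 177.119.
Endpoint term: (f(9) + f(25))/2 = (7.26406 + 13.7858)/2 = 10.5249.
Running total after boundary: 187.644.
Correction k=1: B_{2}/2! · (f^{(1)}(25) − f^{(1)}(9)) = 1/12 · (0.223198 − 0.634164) = -0.0342471.
After k=1: 187.609.
Correction k=2: B_{4}/4! · (f^{(3)}(25) − f^{(3)}(9)) = −1/720 · (0.000751735 − 0.00127460) = 7.26205e-07.

S_2 ≈ 187.609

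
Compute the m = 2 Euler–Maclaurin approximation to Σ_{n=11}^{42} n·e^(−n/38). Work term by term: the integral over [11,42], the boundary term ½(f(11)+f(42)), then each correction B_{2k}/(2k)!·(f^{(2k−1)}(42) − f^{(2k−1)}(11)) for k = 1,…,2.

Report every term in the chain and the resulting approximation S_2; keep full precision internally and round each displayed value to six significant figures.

∫_11^42 x·e^(−x/38) dx evaluates to 387.384.
½[f(11) + f(42)] = ½[8.23523 + 13.9072] = 11.0712.
Running total after boundary: 398.455.
Correction k=1: B_{2}/2! · (f^{(1)}(42) − f^{(1)}(11)) = 1/12 · (-0.0348551 − 0.531941) = -0.0472330.
After k=1: 398.408.
Correction k=2: B_{4}/4! · (f^{(3)}(42) − f^{(3)}(11)) = −1/720 · (0.000434482 − 0.00140530) = 1.34836e-06.

S_2 ≈ 398.408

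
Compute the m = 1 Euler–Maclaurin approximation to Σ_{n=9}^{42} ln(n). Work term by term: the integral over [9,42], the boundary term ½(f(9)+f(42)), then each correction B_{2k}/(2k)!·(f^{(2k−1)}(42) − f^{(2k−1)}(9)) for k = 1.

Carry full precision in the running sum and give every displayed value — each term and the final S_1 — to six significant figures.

S_1 ≈ 107.167

Integral: ∫_9^42 ln(x) dx = 104.207.
Endpoint term: (f(9) + f(42))/2 = (2.19722 + 3.73767)/2 = 2.96745.
Integral + boundary = 107.175.
Order-1 term: 1/12 · (0.0238095 − 0.111111) = -0.00727513.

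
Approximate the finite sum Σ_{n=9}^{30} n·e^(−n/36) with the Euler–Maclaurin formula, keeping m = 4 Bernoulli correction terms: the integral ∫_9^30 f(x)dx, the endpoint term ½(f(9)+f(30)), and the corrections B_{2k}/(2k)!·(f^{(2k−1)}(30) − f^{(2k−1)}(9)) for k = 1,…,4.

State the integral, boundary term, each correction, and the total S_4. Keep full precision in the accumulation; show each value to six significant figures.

S_4 ≈ 239.033

The integral term ∫_9^30 x·e^(−x/36) dx = 229.052.
Endpoint term: (f(9) + f(30))/2 = (7.00921 + 13.0379)/2 = 10.0236.
Running total after boundary: 239.076.
k=1: B_{2}/(2)! × [f^{(1)}(30) − f^{(1)}(9)] = 1/12 × (0.0724330 − 0.584101) = -0.0426390.
After k=1: 239.033.
k=2: B_{4}/(4)! × [f^{(3)}(30) − f^{(3)}(9)] = −1/720 × (0.000726566 − 0.00165255) = 1.28609e-06.
After k=2: 239.033.
k=3: B_{6}/(6)! × [f^{(5)}(30) − f^{(5)}(9)] = 1/30240 × (1.07812e-06 − 2.20247e-06) = -3.71809e-11.
After k=3: 239.033.
k=4: B_{8}/(8)! × [f^{(7)}(30) − f^{(7)}(9)] = −1/1209600 × (1.23119e-09 − 2.41499e-09) = 9.78674e-16.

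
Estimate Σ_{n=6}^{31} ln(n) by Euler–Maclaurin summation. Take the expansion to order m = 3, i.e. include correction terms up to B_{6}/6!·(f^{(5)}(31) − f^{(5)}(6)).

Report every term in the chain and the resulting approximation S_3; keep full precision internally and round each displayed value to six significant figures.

Integral: ∫_6^31 ln(x) dx = 70.7030.
½[f(6) + f(31)] = ½[1.79176 + 3.43399] = 2.61287.
So far: 73.3159.
Order-1 term: 1/12 · (0.0322581 − 0.166667) = -0.0112007.
Running total after k=1: 73.3047.
Order-2 term: −1/720 · (6.71344e-05 − 0.00925926) = 1.27668e-05.
Running total after k=2: 73.3047.
Order-3 term: 1/30240 · (8.38306e-07 − 0.00308642) = -1.02036e-07.

S_3 ≈ 73.3047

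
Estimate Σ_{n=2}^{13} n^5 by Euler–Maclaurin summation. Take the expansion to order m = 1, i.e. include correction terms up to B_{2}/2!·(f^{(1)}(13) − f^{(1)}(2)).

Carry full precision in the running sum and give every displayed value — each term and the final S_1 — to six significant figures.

∫_2^13 x^5 dx evaluates to 804458.
½[f(2) + f(13)] = ½[32.0000 + 371293] = 185662.
Integral + boundary = 990120.
Order-1 term: 1/12 · (142805 − 80.0000) = 11893.8.

S_1 ≈ 1.00201e+06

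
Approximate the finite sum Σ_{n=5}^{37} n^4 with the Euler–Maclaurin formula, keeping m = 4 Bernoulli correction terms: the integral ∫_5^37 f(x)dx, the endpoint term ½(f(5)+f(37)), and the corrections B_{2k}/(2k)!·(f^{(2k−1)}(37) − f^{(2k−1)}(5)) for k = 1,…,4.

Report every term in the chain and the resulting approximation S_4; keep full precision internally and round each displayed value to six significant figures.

∫_5^37 x^4 dx evaluates to 1.38682e+07.
Endpoint term: (f(5) + f(37))/2 = (625.000 + 1.87416e+06)/2 = 937393.
Integral + boundary = 1.48056e+07.
Correction k=1: B_{2}/2! · (f^{(1)}(37) − f^{(1)}(5)) = 1/12 · (202612 − 500.000) = 16842.7.
Partial sum through k=1: 1.48224e+07.
Correction k=2: B_{4}/4! · (f^{(3)}(37) − f^{(3)}(5)) = −1/720 · (888.000 − 120.000) = -1.06667.
Partial sum through k=2: 1.48224e+07.
Correction k=3: B_{6}/6! · (f^{(5)}(37) − f^{(5)}(5)) = 1/30240 · (0.00000 − 0.00000) = 0.00000.
Partial sum through k=3: 1.48224e+07.
Correction k=4: B_{8}/8! · (f^{(7)}(37) − f^{(7)}(5)) = −1/1209600 · (0.00000 − 0.00000) = 0.00000.

S_4 ≈ 1.48224e+07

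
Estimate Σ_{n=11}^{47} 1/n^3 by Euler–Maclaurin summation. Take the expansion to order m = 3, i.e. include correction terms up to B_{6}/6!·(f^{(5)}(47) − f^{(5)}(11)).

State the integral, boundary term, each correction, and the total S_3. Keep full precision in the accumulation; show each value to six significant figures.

S_3 ≈ 0.00430334

∫_11^47 1/x^3 dx evaluates to 0.00390588.
½[f(11) + f(47)] = ½[0.000751315 + 9.63178e-06] = 0.000380473.
Running total after boundary: 0.00428636.
Correction k=1: B_{2}/2! · (f^{(1)}(47) − f^{(1)}(11)) = 1/12 · (-6.14794e-07 − (-0.000204904)) = 1.70241e-05.
Partial sum through k=1: 0.00430338.
Correction k=2: B_{4}/4! · (f^{(3)}(47) − f^{(3)}(11)) = −1/720 · (-5.56627e-09 − (-3.38684e-05)) = -4.70318e-08.
Partial sum through k=2: 0.00430334.
Correction k=3: B_{6}/6! · (f^{(5)}(47) − f^{(5)}(11)) = 1/30240 · (-1.05832e-10 − (-1.17560e-05)) = 3.88753e-10.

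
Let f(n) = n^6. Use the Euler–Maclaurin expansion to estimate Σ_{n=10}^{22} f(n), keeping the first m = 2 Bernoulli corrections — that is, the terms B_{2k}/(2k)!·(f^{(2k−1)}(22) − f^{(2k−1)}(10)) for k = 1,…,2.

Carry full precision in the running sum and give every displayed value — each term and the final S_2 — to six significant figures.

S_2 ≈ 4.14623e+08

The integral term ∫_10^22 x^6 dx = 3.54908e+08.
½[f(10) + f(22)] = ½[1.00000e+06 + 1.13380e+08] = 5.71900e+07.
So far: 4.12098e+08.
Order-1 term: 1/12 · (3.09218e+07 − 600000) = 2.52682e+06.
Running total after k=1: 4.14625e+08.
Order-2 term: −1/720 · (1.27776e+06 − 120000) = -1608.00.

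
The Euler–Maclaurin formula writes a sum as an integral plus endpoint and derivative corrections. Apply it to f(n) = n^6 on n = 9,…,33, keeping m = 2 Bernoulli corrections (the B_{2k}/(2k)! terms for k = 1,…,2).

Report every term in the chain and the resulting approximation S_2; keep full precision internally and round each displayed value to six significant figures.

∫_9^33 x^6 dx evaluates to 6.08767e+09.
Endpoint term: (f(9) + f(33))/2 = (531441 + 1.29147e+09)/2 = 6.46000e+08.
So far: 6.73367e+09.
k=1: B_{2}/(2)! × [f^{(1)}(33) − f^{(1)}(9)] = 1/12 × (2.34812e+08 − 354294) = 1.95382e+07.
Partial sum through k=1: 6.75320e+09.
k=2: B_{4}/(4)! × [f^{(3)}(33) − f^{(3)}(9)] = −1/720 × (4.31244e+06 − 87480.0) = -5868.00.

S_2 ≈ 6.75320e+09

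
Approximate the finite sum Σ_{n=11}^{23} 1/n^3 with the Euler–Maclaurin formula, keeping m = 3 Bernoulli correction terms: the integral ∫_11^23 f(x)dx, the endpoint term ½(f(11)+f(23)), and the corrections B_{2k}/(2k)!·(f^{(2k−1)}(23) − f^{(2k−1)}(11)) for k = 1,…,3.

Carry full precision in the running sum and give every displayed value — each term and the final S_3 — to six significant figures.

∫_11^23 1/x^3 dx evaluates to 0.00318705.
Endpoint term: (f(11) + f(23))/2 = (0.000751315 + 8.21895e-05)/2 = 0.000416752.
Integral + boundary = 0.00360380.
k=1: B_{2}/(2)! × [f^{(1)}(23) − f^{(1)}(11)] = 1/12 × (-1.07204e-05 − (-0.000204904)) = 1.61820e-05.
After k=1: 0.00361999.
k=2: B_{4}/(4)! × [f^{(3)}(23) − f^{(3)}(11)] = −1/720 × (-4.05307e-07 − (-3.38684e-05)) = -4.64766e-08.
After k=2: 0.00361994.
k=3: B_{6}/(6)! × [f^{(5)}(23) − f^{(5)}(11)] = 1/30240 × (-3.21794e-08 − (-1.17560e-05)) = 3.87692e-10.

S_3 ≈ 0.00361994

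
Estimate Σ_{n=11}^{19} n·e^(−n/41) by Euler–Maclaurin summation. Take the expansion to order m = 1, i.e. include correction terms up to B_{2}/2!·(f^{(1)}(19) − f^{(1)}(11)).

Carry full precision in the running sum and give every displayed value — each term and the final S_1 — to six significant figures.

S_1 ≈ 92.8061

Integral: ∫_11^19 x·e^(−x/41) dx = 82.6421.
Endpoint term: (f(11) + f(19))/2 = (8.41152 + 11.9535)/2 = 10.1825.
Integral + boundary = 92.8246.
Correction k=1: B_{2}/2! · (f^{(1)}(19) − f^{(1)}(11)) = 1/12 · (0.337583 − 0.559525) = -0.0184952.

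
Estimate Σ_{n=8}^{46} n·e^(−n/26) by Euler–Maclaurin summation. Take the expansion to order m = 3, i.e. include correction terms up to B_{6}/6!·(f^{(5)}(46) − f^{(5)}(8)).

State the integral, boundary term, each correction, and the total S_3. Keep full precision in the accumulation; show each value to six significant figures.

∫_8^46 x·e^(−x/26) dx evaluates to 330.756.
Boundary: ½(f(8) + f(46)) = ½(5.88113 + 7.84135) = 6.86124.
Integral + boundary = 337.618.
k=1: B_{2}/(2)! × [f^{(1)}(46) − f^{(1)}(8)] = 1/12 × (-0.131126 − 0.508944) = -0.0533392.
Running total after k=1: 337.564.
k=2: B_{4}/(4)! × [f^{(3)}(46) − f^{(3)}(8)] = −1/720 × (0.000310358 − 0.00292785) = 3.63541e-06.
Running total after k=2: 337.564.
k=3: B_{6}/(6)! × [f^{(5)}(46) − f^{(5)}(8)] = 1/30240 × (1.20516e-06 − 7.54856e-06) = -2.09768e-10.

S_3 ≈ 337.564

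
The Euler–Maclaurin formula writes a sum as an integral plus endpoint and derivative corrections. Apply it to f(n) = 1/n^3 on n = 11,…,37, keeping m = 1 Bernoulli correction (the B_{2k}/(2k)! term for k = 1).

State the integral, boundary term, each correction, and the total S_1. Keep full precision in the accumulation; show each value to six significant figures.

S_1 ≈ 0.00416947

Integral: ∫_11^37 1/x^3 dx = 0.00376700.
½[f(11) + f(37)] = ½[0.000751315 + 1.97422e-05] = 0.000385528.
So far: 0.00415253.
Order-1 term: 1/12 · (-1.60072e-06 − (-0.000204904)) = 1.69419e-05.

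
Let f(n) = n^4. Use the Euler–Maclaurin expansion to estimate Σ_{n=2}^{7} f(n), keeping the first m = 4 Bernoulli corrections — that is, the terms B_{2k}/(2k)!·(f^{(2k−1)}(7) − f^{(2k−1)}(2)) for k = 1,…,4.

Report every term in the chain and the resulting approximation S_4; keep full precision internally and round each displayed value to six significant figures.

∫_2^7 x^4 dx evaluates to 3355.00.
Boundary: ½(f(2) + f(7)) = ½(16.0000 + 2401.00) = 1208.50.
So far: 4563.50.
Correction k=1: B_{2}/2! · (f^{(1)}(7) − f^{(1)}(2)) = 1/12 · (1372.00 − 32.0000) = 111.667.
After k=1: 4675.17.
Correction k=2: B_{4}/4! · (f^{(3)}(7) − f^{(3)}(2)) = −1/720 · (168.000 − 48.0000) = -0.166667.
After k=2: 4675.00.
Correction k=3: B_{6}/6! · (f^{(5)}(7) − f^{(5)}(2)) = 1/30240 · (0.00000 − 0.00000) = 0.00000.
After k=3: 4675.00.
Correction k=4: B_{8}/8! · (f^{(7)}(7) − f^{(7)}(2)) = −1/1209600 · (0.00000 − 0.00000) = 0.00000.

S_4 ≈ 4675.00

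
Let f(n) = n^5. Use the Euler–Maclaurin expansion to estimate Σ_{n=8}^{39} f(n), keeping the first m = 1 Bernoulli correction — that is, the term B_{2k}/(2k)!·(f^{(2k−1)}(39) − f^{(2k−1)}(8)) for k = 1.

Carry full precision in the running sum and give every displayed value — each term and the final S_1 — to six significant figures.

Integral: ∫_8^39 x^5 dx = 5.86414e+08.
½[f(8) + f(39)] = ½[32768.0 + 9.02242e+07] = 4.51285e+07.
Running total after boundary: 6.31542e+08.
Order-1 term: 1/12 · (1.15672e+07 − 20480.0) = 962227.

S_1 ≈ 6.32504e+08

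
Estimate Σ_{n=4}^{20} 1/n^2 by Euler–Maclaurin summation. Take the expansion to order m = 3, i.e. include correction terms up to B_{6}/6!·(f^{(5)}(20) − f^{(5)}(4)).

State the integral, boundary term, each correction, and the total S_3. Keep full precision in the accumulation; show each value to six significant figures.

S_3 ≈ 0.235052

The integral term ∫_4^20 1/x^2 dx = 0.200000.
½[f(4) + f(20)] = ½[0.0625000 + 0.00250000] = 0.0325000.
Integral + boundary = 0.232500.
Order-1 term: 1/12 · (-0.000250000 − (-0.0312500)) = 0.00258333.
After k=1: 0.235083.
Order-2 term: −1/720 · (-7.50000e-06 − (-0.0234375)) = -3.25417e-05.
After k=2: 0.235051.
Order-3 term: 1/30240 · (-5.62500e-07 − (-0.0439453)) = 1.45320e-06.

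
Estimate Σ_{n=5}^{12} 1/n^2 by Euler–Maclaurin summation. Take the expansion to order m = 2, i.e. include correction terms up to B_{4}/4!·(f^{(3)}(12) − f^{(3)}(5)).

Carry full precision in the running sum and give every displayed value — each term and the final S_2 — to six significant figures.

The integral term ∫_5^12 1/x^2 dx = 0.116667.
½[f(5) + f(12)] = ½[0.0400000 + 0.00694444] = 0.0234722.
So far: 0.140139.
Correction k=1: B_{2}/2! · (f^{(1)}(12) − f^{(1)}(5)) = 1/12 · (-0.00115741 − (-0.0160000)) = 0.00123688.
After k=1: 0.141376.
Correction k=2: B_{4}/4! · (f^{(3)}(12) − f^{(3)}(5)) = −1/720 · (-9.64506e-05 − (-0.00768000)) = -1.05327e-05.

S_2 ≈ 0.141365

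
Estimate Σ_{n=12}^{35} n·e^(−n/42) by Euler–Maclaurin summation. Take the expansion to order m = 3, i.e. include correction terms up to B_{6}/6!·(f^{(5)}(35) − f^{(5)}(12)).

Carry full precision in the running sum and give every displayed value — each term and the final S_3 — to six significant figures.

∫_12^35 x·e^(−x/42) dx evaluates to 298.860.
½[f(12) + f(35)] = ½[9.01773 + 15.2109] = 12.1143.
Running total after boundary: 310.974.
Correction k=1: B_{2}/2! · (f^{(1)}(35) − f^{(1)}(12)) = 1/12 · (0.0724330 − 0.536769) = -0.0386947.
After k=1: 310.936.
Correction k=2: B_{4}/4! · (f^{(3)}(35) − f^{(3)}(12)) = −1/720 · (0.000533804 − 0.00115631) = 8.64587e-07.
After k=2: 310.936.
Correction k=3: B_{6}/6! · (f^{(5)}(35) − f^{(5)}(12)) = 1/30240 · (5.81942e-07 − 1.13850e-06) = -1.84048e-11.

S_3 ≈ 310.936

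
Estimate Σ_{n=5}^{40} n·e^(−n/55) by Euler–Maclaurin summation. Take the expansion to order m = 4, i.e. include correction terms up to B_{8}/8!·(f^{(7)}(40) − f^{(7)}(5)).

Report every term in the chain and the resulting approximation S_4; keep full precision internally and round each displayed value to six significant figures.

S_4 ≈ 500.270

Integral: ∫_5^40 x·e^(−x/55) dx = 488.381.
½[f(5) + f(40)] = ½[4.56550 + 19.3290] = 11.9473.
So far: 500.329.
Order-1 term: 1/12 · (0.131789 − 0.830092) = -0.0581919.
Running total after k=1: 500.270.
Order-2 term: −1/720 · (0.000363054 − 0.000878113) = 7.15360e-07.
Running total after k=2: 500.270.
Order-3 term: 1/30240 · (2.25634e-07 − 4.89857e-07) = -8.73753e-12.
Running total after k=3: 500.270.
Order-4 term: −1/1209600 · (1.09504e-10 − 2.27910e-10) = 9.78886e-17.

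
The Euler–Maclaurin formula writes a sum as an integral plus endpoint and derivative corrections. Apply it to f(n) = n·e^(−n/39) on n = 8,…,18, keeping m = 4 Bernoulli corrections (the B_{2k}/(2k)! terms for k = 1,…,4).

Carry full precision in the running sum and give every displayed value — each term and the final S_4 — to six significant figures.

The integral term ∫_8^18 x·e^(−x/39) dx = 91.8709.
½[f(8) + f(18)] = ½[6.51634 + 11.3456] = 8.93099.
Running total after boundary: 100.802.
k=1: B_{2}/(2)! × [f^{(1)}(18) − f^{(1)}(8)] = 1/12 × (0.339399 − 0.647457) = -0.0256715.
Running total after k=1: 100.776.
k=2: B_{4}/(4)! × [f^{(3)}(18) − f^{(3)}(8)] = −1/720 × (0.00105196 − 0.00149674) = 6.17756e-07.
Running total after k=2: 100.776.
k=3: B_{6}/(6)! × [f^{(5)}(18) − f^{(5)}(8)] = 1/30240 × (1.23654e-06 − 1.68823e-06) = -1.49371e-11.
Running total after k=3: 100.776.
k=4: B_{8}/(8)! × [f^{(7)}(18) − f^{(7)}(8)] = −1/1209600 × (1.17124e-09 − 1.57292e-09) = 3.32083e-16.

S_4 ≈ 100.776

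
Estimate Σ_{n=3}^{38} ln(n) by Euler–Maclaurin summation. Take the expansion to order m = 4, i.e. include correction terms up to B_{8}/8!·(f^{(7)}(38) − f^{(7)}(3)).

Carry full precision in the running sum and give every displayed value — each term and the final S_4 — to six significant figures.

S_4 ≈ 102.275

Integral: ∫_3^38 ln(x) dx = 99.9324.
½[f(3) + f(38)] = ½[1.09861 + 3.63759] = 2.36810.
Running total after boundary: 102.301.
Correction k=1: B_{2}/2! · (f^{(1)}(38) − f^{(1)}(3)) = 1/12 · (0.0263158 − 0.333333) = -0.0255848.
Partial sum through k=1: 102.275.
Correction k=2: B_{4}/4! · (f^{(3)}(38) − f^{(3)}(3)) = −1/720 · (3.64485e-05 − 0.0740741) = 0.000102830.
Partial sum through k=2: 102.275.
Correction k=3: B_{6}/6! · (f^{(5)}(38) − f^{(5)}(3)) = 1/30240 · (3.02896e-07 − 0.0987654) = -3.26604e-06.
Partial sum through k=3: 102.275.
Correction k=4: B_{8}/8! · (f^{(7)}(38) − f^{(7)}(3)) = −1/1209600 · (6.29285e-09 − 0.329218) = 2.72171e-07.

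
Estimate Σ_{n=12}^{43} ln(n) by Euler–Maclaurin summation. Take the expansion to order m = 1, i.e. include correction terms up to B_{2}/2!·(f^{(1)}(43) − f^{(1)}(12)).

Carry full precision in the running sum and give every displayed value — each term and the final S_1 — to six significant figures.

S_1 ≈ 104.031

The integral term ∫_12^43 ln(x) dx = 100.913.
Endpoint term: (f(12) + f(43))/2 = (2.48491 + 3.76120)/2 = 3.12305.
So far: 104.036.
Correction k=1: B_{2}/2! · (f^{(1)}(43) − f^{(1)}(12)) = 1/12 · (0.0232558 − 0.0833333) = -0.00500646.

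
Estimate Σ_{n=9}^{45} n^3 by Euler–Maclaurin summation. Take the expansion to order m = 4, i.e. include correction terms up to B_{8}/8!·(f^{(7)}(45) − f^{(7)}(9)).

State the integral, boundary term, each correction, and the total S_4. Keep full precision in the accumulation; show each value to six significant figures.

The integral term ∫_9^45 x^3 dx = 1.02352e+06.
Boundary: ½(f(9) + f(45)) = ½(729.000 + 91125.0) = 45927.0.
Integral + boundary = 1.06944e+06.
Order-1 term: 1/12 · (6075.00 − 243.000) = 486.000.
Partial sum through k=1: 1.06993e+06.
Order-2 term: −1/720 · (6.00000 − 6.00000) = 0.00000.
Partial sum through k=2: 1.06993e+06.
Order-3 term: 1/30240 · (0.00000 − 0.00000) = 0.00000.
Partial sum through k=3: 1.06993e+06.
Order-4 term: −1/1209600 · (0.00000 − 0.00000) = 0.00000.

S_4 ≈ 1.06993e+06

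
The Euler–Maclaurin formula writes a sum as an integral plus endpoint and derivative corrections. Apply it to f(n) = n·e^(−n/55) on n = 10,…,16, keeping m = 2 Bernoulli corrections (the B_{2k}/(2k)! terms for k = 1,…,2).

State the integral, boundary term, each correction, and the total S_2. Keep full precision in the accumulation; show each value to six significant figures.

S_2 ≈ 71.4893

∫_10^16 x·e^(−x/55) dx evaluates to 61.3526.
Boundary: ½(f(10) + f(16)) = ½(8.33753 + 11.9613) = 10.1494.
Running total after boundary: 71.5020.
k=1: B_{2}/(2)! × [f^{(1)}(16) − f^{(1)}(10)] = 1/12 × (0.530105 − 0.682161) = -0.0126714.
Partial sum through k=1: 71.4893.
k=2: B_{4}/(4)! × [f^{(3)}(16) − f^{(3)}(10)] = −1/720 × (0.000669511 − 0.000776750) = 1.48942e-07.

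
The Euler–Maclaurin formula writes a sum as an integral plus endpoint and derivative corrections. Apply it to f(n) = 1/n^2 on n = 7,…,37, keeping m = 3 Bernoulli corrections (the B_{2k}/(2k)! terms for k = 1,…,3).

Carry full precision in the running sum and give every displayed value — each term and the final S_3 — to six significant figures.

The integral term ∫_7^37 1/x^2 dx = 0.115830.
Boundary: ½(f(7) + f(37)) = ½(0.0204082 + 0.000730460) = 0.0105693.
Integral + boundary = 0.126399.
Correction k=1: B_{2}/2! · (f^{(1)}(37) − f^{(1)}(7)) = 1/12 · (-3.94843e-05 − (-0.00583090)) = 0.000482618.
Running total after k=1: 0.126882.
Correction k=2: B_{4}/4! · (f^{(3)}(37) − f^{(3)}(7)) = −1/720 · (-3.46101e-07 − (-0.00142798)) = -1.98282e-06.
Running total after k=2: 0.126880.
Correction k=3: B_{6}/6! · (f^{(5)}(37) − f^{(5)}(7)) = 1/30240 · (-7.58439e-09 − (-0.000874271)) = 2.89108e-08.

S_3 ≈ 0.126880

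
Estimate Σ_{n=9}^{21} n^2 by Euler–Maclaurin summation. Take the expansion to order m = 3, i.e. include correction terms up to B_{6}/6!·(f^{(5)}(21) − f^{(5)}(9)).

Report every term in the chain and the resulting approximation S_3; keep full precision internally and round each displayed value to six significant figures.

The integral term ∫_9^21 x^2 dx = 2844.00.
½[f(9) + f(21)] = ½[81.0000 + 441.000] = 261.000.
Integral + boundary = 3105.00.
Order-1 term: 1/12 · (42.0000 − 18.0000) = 2.00000.
After k=1: 3107.00.
Order-2 term: −1/720 · (0.00000 − 0.00000) = 0.00000.
After k=2: 3107.00.
Order-3 term: 1/30240 · (0.00000 − 0.00000) = 0.00000.

S_3 ≈ 3107.00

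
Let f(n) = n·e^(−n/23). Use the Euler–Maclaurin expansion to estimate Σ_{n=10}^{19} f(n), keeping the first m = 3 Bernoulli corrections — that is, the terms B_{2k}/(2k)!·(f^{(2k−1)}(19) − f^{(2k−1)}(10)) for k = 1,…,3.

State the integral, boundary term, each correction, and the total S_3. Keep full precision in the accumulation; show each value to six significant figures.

S_3 ≈ 75.8772

Integral: ∫_10^19 x·e^(−x/23) dx = 68.5056.
Endpoint term: (f(10) + f(19))/2 = (6.47405 + 8.31742)/2 = 7.39574.
So far: 75.9013.
Correction k=1: B_{2}/2! · (f^{(1)}(19) − f^{(1)}(10)) = 1/12 · (0.0761320 − 0.365925) = -0.0241494.
Running total after k=1: 75.8772.
Correction k=2: B_{4}/4! · (f^{(3)}(19) − f^{(3)}(10)) = −1/720 · (0.00179896 − 0.00313939) = 1.86170e-06.
Running total after k=2: 75.8772.
Correction k=3: B_{6}/6! · (f^{(5)}(19) − f^{(5)}(10)) = 1/30240 · (6.52931e-06 − 1.05615e-05) = -1.33340e-10.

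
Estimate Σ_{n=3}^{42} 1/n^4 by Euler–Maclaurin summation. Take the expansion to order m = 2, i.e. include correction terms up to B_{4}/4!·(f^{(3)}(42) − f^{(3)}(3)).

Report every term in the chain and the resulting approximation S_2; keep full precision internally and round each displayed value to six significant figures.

Integral: ∫_3^42 1/x^4 dx = 0.0123412.
½[f(3) + f(42)] = ½[0.0123457 + 3.21368e-07] = 0.00617300.
Running total after boundary: 0.0185142.
Order-1 term: 1/12 · (-3.06065e-08 − (-0.0164609)) = 0.00137174.
After k=1: 0.0198859.
Order-2 term: −1/720 · (-5.20519e-10 − (-0.0548697)) = -7.62079e-05.

S_2 ≈ 0.0198097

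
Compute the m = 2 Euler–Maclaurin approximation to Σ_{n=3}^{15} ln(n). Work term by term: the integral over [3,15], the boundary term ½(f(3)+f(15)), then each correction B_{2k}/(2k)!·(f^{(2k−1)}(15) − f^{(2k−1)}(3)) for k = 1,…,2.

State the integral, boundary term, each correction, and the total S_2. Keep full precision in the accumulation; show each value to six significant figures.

S_2 ≈ 27.2061

∫_3^15 ln(x) dx evaluates to 25.3249.
Boundary: ½(f(3) + f(15)) = ½(1.09861 + 2.70805) = 1.90333.
Running total after boundary: 27.2282.
k=1: B_{2}/(2)! × [f^{(1)}(15) − f^{(1)}(3)] = 1/12 × (0.0666667 − 0.333333) = -0.0222222.
Partial sum through k=1: 27.2060.
k=2: B_{4}/(4)! × [f^{(3)}(15) − f^{(3)}(3)] = −1/720 × (0.000592593 − 0.0740741) = 0.000102058.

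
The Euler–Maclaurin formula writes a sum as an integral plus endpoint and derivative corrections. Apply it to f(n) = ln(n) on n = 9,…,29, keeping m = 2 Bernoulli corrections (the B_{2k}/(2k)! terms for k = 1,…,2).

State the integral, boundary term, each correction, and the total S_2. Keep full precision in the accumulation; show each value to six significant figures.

∫_9^29 ln(x) dx evaluates to 57.8766.
½[f(9) + f(29)] = ½[2.19722 + 3.36730] = 2.78226.
So far: 60.6588.
Correction k=1: B_{2}/2! · (f^{(1)}(29) − f^{(1)}(9)) = 1/12 · (0.0344828 − 0.111111) = -0.00638570.
Partial sum through k=1: 60.6524.
Correction k=2: B_{4}/4! · (f^{(3)}(29) − f^{(3)}(9)) = −1/720 · (8.20042e-05 − 0.00274348) = 3.69650e-06.

S_2 ≈ 60.6524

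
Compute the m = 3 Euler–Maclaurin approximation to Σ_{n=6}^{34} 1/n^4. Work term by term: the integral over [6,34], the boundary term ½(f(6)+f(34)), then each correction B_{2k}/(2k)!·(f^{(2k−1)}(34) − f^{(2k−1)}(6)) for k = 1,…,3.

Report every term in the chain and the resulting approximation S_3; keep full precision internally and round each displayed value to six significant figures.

S_3 ≈ 0.00196319

∫_6^34 1/x^4 dx evaluates to 0.00153473.
½[f(6) + f(34)] = ½[0.000771605 + 7.48315e-07] = 0.000386177.
Integral + boundary = 0.00192091.
Order-1 term: 1/12 · (-8.80370e-08 − (-0.000514403)) = 4.28596e-05.
Running total after k=1: 0.00196377.
Order-2 term: −1/720 · (-2.28470e-09 − (-0.000428669)) = -5.95371e-07.
Running total after k=2: 0.00196317.
Order-3 term: 1/30240 · (-1.10677e-10 − (-0.000666819)) = 2.20509e-08.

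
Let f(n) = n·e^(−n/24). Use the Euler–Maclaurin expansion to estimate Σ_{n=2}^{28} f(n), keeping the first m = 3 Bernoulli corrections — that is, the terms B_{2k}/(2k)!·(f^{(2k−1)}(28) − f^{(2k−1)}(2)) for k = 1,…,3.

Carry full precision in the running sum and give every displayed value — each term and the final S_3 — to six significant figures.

S_3 ≈ 190.682

∫_2^28 x·e^(−x/24) dx evaluates to 185.476.
Boundary: ½(f(2) + f(28)) = ½(1.84009 + 8.71929) = 5.27969.
So far: 190.756.
Correction k=1: B_{2}/2! · (f^{(1)}(28) − f^{(1)}(2)) = 1/12 · (-0.0519005 − 0.843374) = -0.0746062.
After k=1: 190.682.
Correction k=2: B_{4}/4! · (f^{(3)}(28) − f^{(3)}(2)) = −1/720 · (0.000991156 − 0.00465879) = 5.09394e-06.
After k=2: 190.682.
Correction k=3: B_{6}/6! · (f^{(5)}(28) − f^{(5)}(2)) = 1/30240 · (3.59795e-06 − 1.36344e-05) = -3.31892e-10.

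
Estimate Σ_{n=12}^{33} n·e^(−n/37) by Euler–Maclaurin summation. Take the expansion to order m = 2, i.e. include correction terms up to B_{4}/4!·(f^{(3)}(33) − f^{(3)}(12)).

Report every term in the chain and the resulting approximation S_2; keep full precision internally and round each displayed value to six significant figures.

The integral term ∫_12^33 x·e^(−x/37) dx = 249.239.
Endpoint term: (f(12) + f(33))/2 = (8.67619 + 13.5260)/2 = 11.1011.
Integral + boundary = 260.341.
Correction k=1: B_{2}/2! · (f^{(1)}(33) − f^{(1)}(12)) = 1/12 · (0.0443113 − 0.488524) = -0.0370177.
Running total after k=1: 260.303.
Correction k=2: B_{4}/4! · (f^{(3)}(33) − f^{(3)}(12)) = −1/720 · (0.000631169 − 0.00141312) = 1.08604e-06.

S_2 ≈ 260.303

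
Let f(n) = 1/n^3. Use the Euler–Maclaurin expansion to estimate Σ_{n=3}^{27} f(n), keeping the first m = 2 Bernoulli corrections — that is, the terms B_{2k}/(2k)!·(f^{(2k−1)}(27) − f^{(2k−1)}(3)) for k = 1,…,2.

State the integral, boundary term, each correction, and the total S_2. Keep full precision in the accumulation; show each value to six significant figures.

Integral: ∫_3^27 1/x^3 dx = 0.0548697.
Endpoint term: (f(3) + f(27))/2 = (0.0370370 + 5.08053e-05)/2 = 0.0185439.
Running total after boundary: 0.0734136.
k=1: B_{2}/(2)! × [f^{(1)}(27) − f^{(1)}(3)] = 1/12 × (-5.64503e-06 − (-0.0370370)) = 0.00308595.
Running total after k=1: 0.0764996.
k=2: B_{4}/(4)! × [f^{(3)}(27) − f^{(3)}(3)] = −1/720 × (-1.54870e-07 − (-0.0823045)) = -0.000114312.

S_2 ≈ 0.0763852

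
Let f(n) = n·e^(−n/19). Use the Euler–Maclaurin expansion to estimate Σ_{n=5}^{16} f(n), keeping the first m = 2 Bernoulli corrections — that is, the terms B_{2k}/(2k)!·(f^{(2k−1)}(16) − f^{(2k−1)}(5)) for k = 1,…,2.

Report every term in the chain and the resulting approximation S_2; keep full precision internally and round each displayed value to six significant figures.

S_2 ≈ 69.3337

The integral term ∫_5^16 x·e^(−x/19) dx = 64.0072.
Boundary: ½(f(5) + f(16)) = ½(3.84310 + 6.89284) = 5.36797.
Running total after boundary: 69.3752.
k=1: B_{2}/(2)! × [f^{(1)}(16) − f^{(1)}(5)] = 1/12 × (0.0680215 − 0.566352) = -0.0415275.
Partial sum through k=1: 69.3337.
k=2: B_{4}/(4)! × [f^{(3)}(16) − f^{(3)}(5)] = −1/720 × (0.00257514 − 0.00582713) = 4.51664e-06.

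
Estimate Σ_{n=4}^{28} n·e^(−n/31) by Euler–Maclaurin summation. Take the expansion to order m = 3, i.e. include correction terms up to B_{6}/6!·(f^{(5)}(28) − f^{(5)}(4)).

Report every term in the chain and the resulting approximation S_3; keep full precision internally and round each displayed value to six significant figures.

S_3 ≈ 219.806

∫_4^28 x·e^(−x/31) dx evaluates to 212.435.
Endpoint term: (f(4) + f(28))/2 = (3.51578 + 11.3473)/2 = 7.43153.
Running total after boundary: 219.867.
Order-1 term: 1/12 · (0.0392187 − 0.765533) = -0.0605262.
After k=1: 219.806.
Order-2 term: −1/720 · (0.000884224 − 0.00262583) = 2.41890e-06.
After k=2: 219.806.
Order-3 term: 1/30240 · (1.79775e-06 − 4.63586e-06) = -9.38529e-11.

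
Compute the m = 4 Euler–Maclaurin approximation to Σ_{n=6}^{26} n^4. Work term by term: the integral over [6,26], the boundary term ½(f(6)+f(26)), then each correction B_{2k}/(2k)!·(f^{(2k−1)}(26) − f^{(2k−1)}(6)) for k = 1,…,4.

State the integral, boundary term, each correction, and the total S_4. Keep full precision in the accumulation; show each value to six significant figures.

S_4 ≈ 2.60964e+06

The integral term ∫_6^26 x^4 dx = 2.37472e+06.
Boundary: ½(f(6) + f(26)) = ½(1296.00 + 456976) = 229136.
So far: 2.60386e+06.
Order-1 term: 1/12 · (70304.0 − 864.000) = 5786.67.
Partial sum through k=1: 2.60964e+06.
Order-2 term: −1/720 · (624.000 − 144.000) = -0.666667.
Partial sum through k=2: 2.60964e+06.
Order-3 term: 1/30240 · (0.00000 − 0.00000) = 0.00000.
Partial sum through k=3: 2.60964e+06.
Order-4 term: −1/1209600 · (0.00000 − 0.00000) = 0.00000.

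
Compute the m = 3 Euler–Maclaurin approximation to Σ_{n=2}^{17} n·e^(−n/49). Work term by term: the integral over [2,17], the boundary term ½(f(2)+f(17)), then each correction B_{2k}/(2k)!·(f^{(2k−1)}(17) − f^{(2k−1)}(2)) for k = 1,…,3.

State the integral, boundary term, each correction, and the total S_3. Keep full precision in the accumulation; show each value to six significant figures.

∫_2^17 x·e^(−x/49) dx evaluates to 113.105.
Endpoint term: (f(2) + f(17))/2 = (1.92001 + 12.0164)/2 = 6.96822.
Integral + boundary = 120.073.
Order-1 term: 1/12 · (0.461615 − 0.920822) = -0.0382672.
Running total after k=1: 120.035.
Order-2 term: −1/720 · (0.000781055 − 0.00118319) = 5.58517e-07.
Running total after k=2: 120.035.
Order-3 term: 1/30240 · (5.70533e-07 − 8.25847e-07) = -8.44292e-12.

S_3 ≈ 120.035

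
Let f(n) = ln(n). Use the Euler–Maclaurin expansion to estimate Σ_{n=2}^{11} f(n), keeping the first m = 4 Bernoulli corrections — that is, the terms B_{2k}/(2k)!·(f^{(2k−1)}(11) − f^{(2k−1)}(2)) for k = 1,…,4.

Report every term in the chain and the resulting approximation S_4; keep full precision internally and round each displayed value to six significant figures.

Integral: ∫_2^11 ln(x) dx = 15.9906.
Endpoint term: (f(2) + f(11))/2 = (0.693147 + 2.39790)/2 = 1.54552.
So far: 17.5361.
Order-1 term: 1/12 · (0.0909091 − 0.500000) = -0.0340909.
Partial sum through k=1: 17.5020.
Order-2 term: −1/720 · (0.00150263 − 0.250000) = 0.000345135.
Partial sum through k=2: 17.5023.
Order-3 term: 1/30240 · (0.000149021 − 0.750000) = -2.47967e-05.
Partial sum through k=3: 17.5023.
Order-4 term: −1/1209600 · (3.69474e-05 − 5.62500) = 4.65027e-06.

S_4 ≈ 17.5023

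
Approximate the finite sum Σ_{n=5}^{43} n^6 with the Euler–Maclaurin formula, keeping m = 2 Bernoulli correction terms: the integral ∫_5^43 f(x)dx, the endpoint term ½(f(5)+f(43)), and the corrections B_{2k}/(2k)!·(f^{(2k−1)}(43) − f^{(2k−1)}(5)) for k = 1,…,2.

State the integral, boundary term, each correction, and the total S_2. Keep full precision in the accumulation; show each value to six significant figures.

The integral term ∫_5^43 x^6 dx = 3.88312e+10.
Endpoint term: (f(5) + f(43))/2 = (15625.0 + 6.32136e+09)/2 = 3.16069e+09.
Integral + boundary = 4.19919e+10.
Correction k=1: B_{2}/2! · (f^{(1)}(43) − f^{(1)}(5)) = 1/12 · (8.82051e+08 − 18750.0) = 7.35027e+07.
Running total after k=1: 4.20654e+10.
Correction k=2: B_{4}/4! · (f^{(3)}(43) − f^{(3)}(5)) = −1/720 · (9.54084e+06 − 15000.0) = -13230.3.

S_2 ≈ 4.20654e+10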